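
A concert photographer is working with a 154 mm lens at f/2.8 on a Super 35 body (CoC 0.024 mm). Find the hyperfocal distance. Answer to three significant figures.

353 m

Hyperfocal distance H = f²/(N·c) + f = 154²/(2.8 × 0.024) + 154 = 23716/0.0672 + 154 ≈ 353070.7 mm ≈ 353 m.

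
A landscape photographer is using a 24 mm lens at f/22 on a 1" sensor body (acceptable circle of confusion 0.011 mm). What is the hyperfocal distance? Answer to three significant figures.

Hyperfocal distance H = f²/(N·c) + f = 24²/(22 × 0.011) + 24 = 576/0.242 + 24 ≈ 2404.2 mm ≈ 2.40 m.

2.40 m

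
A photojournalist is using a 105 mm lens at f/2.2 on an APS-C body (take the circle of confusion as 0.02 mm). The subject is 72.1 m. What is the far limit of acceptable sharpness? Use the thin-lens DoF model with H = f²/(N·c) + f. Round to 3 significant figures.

101 m

Hyperfocal distance H = f²/(N·c) + f = 105²/(2.2 × 0.02) + 105 = 11025/0.044 + 105 ≈ 250673.2 mm ≈ 250.7 m.
Far limit Df = s·(H − f)/(H − s) = 72100 × (250673.2 − 105) / (250673.2 − 72100) = 72100 × 250568.2 / 178573.2 ≈ 101168 mm ≈ 101 m.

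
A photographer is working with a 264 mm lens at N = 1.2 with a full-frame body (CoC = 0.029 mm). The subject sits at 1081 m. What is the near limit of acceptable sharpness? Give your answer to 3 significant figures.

Hyperfocal distance H = f²/(N·c) + f = 264²/(1.2 × 0.029) + 264 = 69696/0.0348 + 264 ≈ 2003022.6 mm ≈ 2003 m.
Near limit Dn = s·(H − f)/(H + s − 2f) = 1081000 × (2003022.6 − 264) / (2003022.6 + 1081000 − 2 × 264) = 1081000 × 2002758.6 / 3083494.6 ≈ 702120 mm ≈ 702 m.

702 m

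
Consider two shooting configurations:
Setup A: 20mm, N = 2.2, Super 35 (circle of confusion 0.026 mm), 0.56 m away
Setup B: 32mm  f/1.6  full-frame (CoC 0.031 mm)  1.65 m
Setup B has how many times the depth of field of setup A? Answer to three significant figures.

2.99

Setup A: H = 20²/(2.2×0.026) + 20 ≈ 7013.0 mm; DoF = Df − Dn = 606.862 − 519.857 ≈ 87.005 mm.
Setup B: H = 32²/(1.6×0.031) + 32 ≈ 20677.2 mm; DoF = Df − Dn = 1790.31 − 1530.08 ≈ 260.23 mm.
Ratio = 260.23 / 87.005 ≈ 2.99.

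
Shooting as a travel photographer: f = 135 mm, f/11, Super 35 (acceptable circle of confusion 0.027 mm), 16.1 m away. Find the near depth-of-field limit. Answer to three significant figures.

Hyperfocal distance H = f²/(N·c) + f = 135²/(11 × 0.027) + 135 = 18225/0.297 + 135 ≈ 61498.6 mm ≈ 61.50 m.
Near limit Dn = s·(H − f)/(H + s − 2f) = 16100 × (61498.6 − 135) / (61498.6 + 16100 − 2 × 135) = 16100 × 61363.6 / 77328.6 ≈ 12776 mm ≈ 12.8 m.

12.8 m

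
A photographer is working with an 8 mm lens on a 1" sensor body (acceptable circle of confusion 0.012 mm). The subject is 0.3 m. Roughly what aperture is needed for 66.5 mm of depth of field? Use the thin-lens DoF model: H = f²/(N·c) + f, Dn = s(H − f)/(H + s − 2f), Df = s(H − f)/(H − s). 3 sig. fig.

f/2.00

Write h = H − f = f²/(N·c). The thin-lens limits are Dn = s·h/(h + (s−f)) and Df = s·h/(h − (s−f)), so DoF = Df − Dn = 2·s·(s−f)·h / (h² − (s−f)²).
That is a quadratic in h: DoF·h² − 2·s·(s−f)·h − DoF·(s−f)² = 0 ⇒ h = (s−f)·(s + √(s² + DoF²)) / DoF = 292 × (300 + √(300² + 66.5²)) / 66.5 = 292 × (300 + 307.282) / 66.5 ≈ 2666.6 mm.
Then N = f²/(c·h) = 8² / (0.012 × 2666.6) = 64 / 31.999 ≈ 2.00.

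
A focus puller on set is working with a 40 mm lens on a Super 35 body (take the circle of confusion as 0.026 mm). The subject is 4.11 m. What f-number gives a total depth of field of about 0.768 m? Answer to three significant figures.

f/1.40

Write h = H − f = f²/(N·c). The thin-lens limits are Dn = s·h/(h + (s−f)) and Df = s·h/(h − (s−f)), so DoF = Df − Dn = 2·s·(s−f)·h / (h² − (s−f)²).
That is a quadratic in h: DoF·h² − 2·s·(s−f)·h − DoF·(s−f)² = 0 ⇒ h = (s−f)·(s + √(s² + DoF²)) / DoF = 4070 × (4110 + √(4110² + 768²)) / 768 = 4070 × (4110 + 4181.14) / 768 ≈ 43939 mm.
Then N = f²/(c·h) = 40² / (0.026 × 43939) = 1600 / 1142.4 ≈ 1.40.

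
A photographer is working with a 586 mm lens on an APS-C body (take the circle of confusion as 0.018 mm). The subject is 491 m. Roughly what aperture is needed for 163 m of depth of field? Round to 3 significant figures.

f/6.29

Write h = H − f = f²/(N·c). The thin-lens limits are Dn = s·h/(h + (s−f)) and Df = s·h/(h − (s−f)), so DoF = Df − Dn = 2·s·(s−f)·h / (h² − (s−f)²).
That is a quadratic in h: DoF·h² − 2·s·(s−f)·h − DoF·(s−f)² = 0 ⇒ h = (s−f)·(s + √(s² + DoF²)) / DoF = 490414 × (491000 + √(491000² + 163000²)) / 163000 = 490414 × (491000 + 517349) / 163000 ≈ 3033794 mm.
Then N = f²/(c·h) = 586² / (0.018 × 3033794) = 343396 / 54608 ≈ 6.29.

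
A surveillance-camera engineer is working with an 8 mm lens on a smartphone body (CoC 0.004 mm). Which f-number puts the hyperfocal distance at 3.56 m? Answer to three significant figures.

Rearrange H = f²/(N·c) + f for N: N = f² / ((H − f)·c).
N = 8² / ((3560 − 8) × 0.004) = 64 / 14.21 ≈ 4.50.

f/4.50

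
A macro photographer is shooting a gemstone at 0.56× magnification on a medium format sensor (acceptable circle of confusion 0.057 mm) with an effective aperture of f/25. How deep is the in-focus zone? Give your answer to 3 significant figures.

At magnification m, DoF ≈ 2·N_eff·c/m² = 2 × 25 × 0.057 / 0.56² = 2.85 / 0.3136 ≈ 9.09 mm.

9.09 mm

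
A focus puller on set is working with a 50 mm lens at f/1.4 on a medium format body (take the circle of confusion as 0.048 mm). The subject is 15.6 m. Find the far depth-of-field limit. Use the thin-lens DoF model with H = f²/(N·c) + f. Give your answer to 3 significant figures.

Hyperfocal distance H = f²/(N·c) + f = 50²/(1.4 × 0.048) + 50 = 2500/0.0672 + 50 ≈ 37252.4 mm ≈ 37.25 m.
Far limit Df = s·(H − f)/(H − s) = 15600 × (37252.4 − 50) / (37252.4 − 15600) = 15600 × 37202.4 / 21652.4 ≈ 26803 mm ≈ 26.8 m.

26.8 m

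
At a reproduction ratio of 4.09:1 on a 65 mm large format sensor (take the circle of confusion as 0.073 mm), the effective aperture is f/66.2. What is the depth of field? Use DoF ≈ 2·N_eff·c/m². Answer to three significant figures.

0.578 mm

At magnification m, DoF ≈ 2·N_eff·c/m² = 2 × 66.2 × 0.073 / 4.09² = 9.665 / 16.73 ≈ 0.578 mm.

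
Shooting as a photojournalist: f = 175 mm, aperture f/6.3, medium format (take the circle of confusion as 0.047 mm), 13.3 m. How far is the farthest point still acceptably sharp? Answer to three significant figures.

15.2 m

Hyperfocal distance H = f²/(N·c) + f = 175²/(6.3 × 0.047) + 175 = 30625/0.2961 + 175 ≈ 103602.9 mm ≈ 103.6 m.
Far limit Df = s·(H − f)/(H − s) = 13300 × (103602.9 − 175) / (103602.9 − 13300) = 13300 × 103427.9 / 90302.9 ≈ 15233 mm ≈ 15.2 m.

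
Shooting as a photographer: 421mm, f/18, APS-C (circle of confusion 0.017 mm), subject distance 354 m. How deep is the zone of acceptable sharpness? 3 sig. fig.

Hyperfocal distance H = f²/(N·c) + f = 421²/(18 × 0.017) + 421 = 177241/0.306 + 421 ≈ 579640.0 mm ≈ 579.6 m.
Near limit Dn = s·(H − f)/(H + s − 2f) = 354000 × (579640.0 − 421) / (579640.0 + 354000 − 2 × 421) = 354000 × 579219.0 / 932798.0 ≈ 219816 mm.
Far limit Df = s·(H − f)/(H − s) = 354000 × (579640.0 − 421) / (579640.0 − 354000) = 354000 × 579219.0 / 225640.0 ≈ 908720 mm.
Depth of field = Df − Dn = 908720 − 219816 ≈ 688904 mm ≈ 689 m.

689 m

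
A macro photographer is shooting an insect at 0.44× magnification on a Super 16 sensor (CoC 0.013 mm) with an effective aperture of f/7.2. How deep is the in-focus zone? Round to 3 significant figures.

At magnification m, DoF ≈ 2·N_eff·c/m² = 2 × 7.2 × 0.013 / 0.44² = 0.1872 / 0.1936 ≈ 0.967 mm.

0.967 mm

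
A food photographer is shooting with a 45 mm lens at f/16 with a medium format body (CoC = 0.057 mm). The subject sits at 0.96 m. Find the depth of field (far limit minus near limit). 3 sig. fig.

Hyperfocal distance H = f²/(N·c) + f = 45²/(16 × 0.057) + 45 = 2025/0.912 + 45 ≈ 2265.4 mm ≈ 2.265 m.
Near limit Dn = s·(H − f)/(H + s − 2f) = 960 × (2265.4 − 45) / (2265.4 + 960 − 2 × 45) = 960 × 2220.4 / 3135.4 ≈ 679.84 mm.
Far limit Df = s·(H − f)/(H − s) = 960 × (2265.4 − 45) / (2265.4 − 960) = 960 × 2220.4 / 1305.4 ≈ 1632.90 mm.
Depth of field = Df − Dn = 1632.90 − 679.84 ≈ 953.06 mm ≈ 0.953 m.

0.953 m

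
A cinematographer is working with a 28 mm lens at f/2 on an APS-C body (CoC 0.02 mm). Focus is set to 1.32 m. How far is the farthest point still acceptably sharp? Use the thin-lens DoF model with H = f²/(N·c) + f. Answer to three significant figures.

1.41 m

Hyperfocal distance H = f²/(N·c) + f = 28²/(2 × 0.02) + 28 = 784/0.04 + 28 ≈ 19628.0 mm ≈ 19.63 m.
Far limit Df = s·(H − f)/(H − s) = 1320 × (19628.0 − 28) / (19628.0 − 1320) = 1320 × 19600.0 / 18308.0 ≈ 1413.2 mm ≈ 1.41 m.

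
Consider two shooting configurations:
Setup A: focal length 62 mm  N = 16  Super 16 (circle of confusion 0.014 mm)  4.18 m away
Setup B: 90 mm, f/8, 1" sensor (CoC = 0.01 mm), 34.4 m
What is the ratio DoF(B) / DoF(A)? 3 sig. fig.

12.4

Setup A: H = 62²/(16×0.014) + 62 ≈ 17222.7 mm; DoF = Df − Dn = 5499.8 − 3371.1 ≈ 2128.7 mm.
Setup B: H = 90²/(8×0.01) + 90 ≈ 101340.0 mm; DoF = Df − Dn = 52032 − 25693 ≈ 26339 mm.
Ratio = 26339 / 2128.7 ≈ 12.4.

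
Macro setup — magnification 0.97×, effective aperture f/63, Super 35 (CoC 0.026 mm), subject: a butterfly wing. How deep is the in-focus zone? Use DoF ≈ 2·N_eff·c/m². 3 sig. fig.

At magnification m, DoF ≈ 2·N_eff·c/m² = 2 × 63 × 0.026 / 0.97² = 3.276 / 0.9409 ≈ 3.48 mm.

3.48 mm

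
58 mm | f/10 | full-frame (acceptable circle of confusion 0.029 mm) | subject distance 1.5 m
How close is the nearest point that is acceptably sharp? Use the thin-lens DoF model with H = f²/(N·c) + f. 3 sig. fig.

Hyperfocal distance H = f²/(N·c) + f = 58²/(10 × 0.029) + 58 = 3364/0.29 + 58 ≈ 11658.0 mm ≈ 11.66 m.
Near limit Dn = s·(H − f)/(H + s − 2f) = 1500 × (11658.0 − 58) / (11658.0 + 1500 − 2 × 58) = 1500 × 11600.0 / 13042.0 ≈ 1334.2 mm ≈ 1.33 m.

1.33 m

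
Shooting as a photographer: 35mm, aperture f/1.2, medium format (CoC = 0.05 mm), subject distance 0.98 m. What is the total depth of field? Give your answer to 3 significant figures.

Hyperfocal distance H = f²/(N·c) + f = 35²/(1.2 × 0.05) + 35 = 1225/0.06 + 35 ≈ 20451.7 mm ≈ 20.45 m.
Near limit Dn = s·(H − f)/(H + s − 2f) = 980 × (20451.7 − 35) / (20451.7 + 980 − 2 × 35) = 980 × 20416.7 / 21361.7 ≈ 936.647 mm.
Far limit Df = s·(H − f)/(H − s) = 980 × (20451.7 − 35) / (20451.7 − 980) = 980 × 20416.7 / 19471.7 ≈ 1027.561 mm.
Depth of field = Df − Dn = 1027.561 − 936.647 ≈ 90.914 mm.

90.9 mm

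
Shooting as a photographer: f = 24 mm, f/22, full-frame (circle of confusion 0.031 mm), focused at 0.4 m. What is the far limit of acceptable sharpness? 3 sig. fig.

Hyperfocal distance H = f²/(N·c) + f = 24²/(22 × 0.031) + 24 = 576/0.682 + 24 ≈ 868.6 mm ≈ 0.869 m.
Far limit Df = s·(H − f)/(H − s) = 400 × (868.6 − 24) / (868.6 − 400) = 400 × 844.6 / 468.6 ≈ 720.97 mm ≈ 0.721 m.

0.721 m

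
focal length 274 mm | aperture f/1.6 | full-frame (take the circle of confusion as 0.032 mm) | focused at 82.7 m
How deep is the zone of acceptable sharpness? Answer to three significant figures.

Hyperfocal distance H = f²/(N·c) + f = 274²/(1.6 × 0.032) + 274 = 75076/0.0512 + 274 ≈ 1466602.1 mm ≈ 1467 m.
Near limit Dn = s·(H − f)/(H + s − 2f) = 82700 × (1466602.1 − 274) / (1466602.1 + 82700 − 2 × 274) = 82700 × 1466328.1 / 1548754.1 ≈ 78298.6 mm.
Far limit Df = s·(H − f)/(H − s) = 82700 × (1466602.1 − 274) / (1466602.1 − 82700) = 82700 × 1466328.1 / 1383902.1 ≈ 87625.7 mm.
Depth of field = Df − Dn = 87625.7 − 78298.6 ≈ 9327.1 mm ≈ 9.33 m.

9.33 m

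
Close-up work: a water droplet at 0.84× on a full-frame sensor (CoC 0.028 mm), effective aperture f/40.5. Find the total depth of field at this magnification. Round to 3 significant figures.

At magnification m, DoF ≈ 2·N_eff·c/m² = 2 × 40.5 × 0.028 / 0.84² = 2.268 / 0.7056 ≈ 3.21 mm.

3.21 mm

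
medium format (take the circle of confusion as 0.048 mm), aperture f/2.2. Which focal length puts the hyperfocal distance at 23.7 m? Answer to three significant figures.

From H = f²/(N·c) + f, with f ≪ H: f ≈ √(H·N·c) = √(23700 × 2.2 × 0.048) = √2502.7 ≈ 50.03 mm.
The +f correction barely moves this — solving exactly, f² + N·c·f − N·c·H = 0 ⇒ f = (−N·c + √((N·c)² + 4·N·c·H))/2 = (−0.1056 + √10011)/2 ≈ 49.974 mm, so f ≈ 50.0 mm.

50.0 mm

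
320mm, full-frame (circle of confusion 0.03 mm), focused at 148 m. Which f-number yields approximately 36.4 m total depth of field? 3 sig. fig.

Write h = H − f = f²/(N·c). The thin-lens limits are Dn = s·h/(h + (s−f)) and Df = s·h/(h − (s−f)), so DoF = Df − Dn = 2·s·(s−f)·h / (h² − (s−f)²).
That is a quadratic in h: DoF·h² − 2·s·(s−f)·h − DoF·(s−f)² = 0 ⇒ h = (s−f)·(s + √(s² + DoF²)) / DoF = 147680 × (148000 + √(148000² + 36400²)) / 36400 = 147680 × (148000 + 152410) / 36400 ≈ 1218808 mm.
Then N = f²/(c·h) = 320² / (0.03 × 1218808) = 102400 / 36564 ≈ 2.80.

f/2.80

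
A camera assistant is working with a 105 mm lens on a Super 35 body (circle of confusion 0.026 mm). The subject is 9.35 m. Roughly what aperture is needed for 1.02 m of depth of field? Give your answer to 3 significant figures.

f/2.49

Write h = H − f = f²/(N·c). The thin-lens limits are Dn = s·h/(h + (s−f)) and Df = s·h/(h − (s−f)), so DoF = Df − Dn = 2·s·(s−f)·h / (h² − (s−f)²).
That is a quadratic in h: DoF·h² − 2·s·(s−f)·h − DoF·(s−f)² = 0 ⇒ h = (s−f)·(s + √(s² + DoF²)) / DoF = 9245 × (9350 + √(9350² + 1020²)) / 1020 = 9245 × (9350 + 9405.47) / 1020 ≈ 169994 mm.
Then N = f²/(c·h) = 105² / (0.026 × 169994) = 11025 / 4419.9 ≈ 2.49.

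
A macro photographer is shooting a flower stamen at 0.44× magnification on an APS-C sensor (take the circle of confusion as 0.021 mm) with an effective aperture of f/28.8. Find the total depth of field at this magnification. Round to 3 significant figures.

At magnification m, DoF ≈ 2·N_eff·c/m² = 2 × 28.8 × 0.021 / 0.44² = 1.21 / 0.1936 ≈ 6.25 mm.

6.25 mm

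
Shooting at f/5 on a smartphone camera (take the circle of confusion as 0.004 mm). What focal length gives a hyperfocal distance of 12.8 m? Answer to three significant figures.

From H = f²/(N·c) + f, with f ≪ H: f ≈ √(H·N·c) = √(12800 × 5 × 0.004) = √256.00 ≈ 16.00 mm.
The +f correction barely moves this — solving exactly, f² + N·c·f − N·c·H = 0 ⇒ f = (−N·c + √((N·c)² + 4·N·c·H))/2 = (−0.02 + √1024.0)/2 ≈ 15.990 mm, so f ≈ 16.0 mm.

16.0 mm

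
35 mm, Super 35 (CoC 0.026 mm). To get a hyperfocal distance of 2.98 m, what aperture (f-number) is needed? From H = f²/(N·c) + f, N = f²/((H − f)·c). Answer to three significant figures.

Rearrange H = f²/(N·c) + f for N: N = f² / ((H − f)·c).
N = 35² / ((2980 − 35) × 0.026) = 1225 / 76.57 ≈ 16.

f/16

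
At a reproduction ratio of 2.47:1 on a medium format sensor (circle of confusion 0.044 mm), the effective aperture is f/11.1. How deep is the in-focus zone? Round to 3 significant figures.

0.160 mm

At magnification m, DoF ≈ 2·N_eff·c/m² = 2 × 11.1 × 0.044 / 2.47² = 0.9768 / 6.101 ≈ 0.16 mm.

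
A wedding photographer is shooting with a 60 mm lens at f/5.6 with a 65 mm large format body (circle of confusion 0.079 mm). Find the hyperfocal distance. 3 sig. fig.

Hyperfocal distance H = f²/(N·c) + f = 60²/(5.6 × 0.079) + 60 = 3600/0.4424 + 60 ≈ 8197.4 mm ≈ 8.20 m.

8.20 m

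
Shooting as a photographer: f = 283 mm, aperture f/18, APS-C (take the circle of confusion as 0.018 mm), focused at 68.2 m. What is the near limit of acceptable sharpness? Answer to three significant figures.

53.5 m

Hyperfocal distance H = f²/(N·c) + f = 283²/(18 × 0.018) + 283 = 80089/0.324 + 283 ≈ 247471.3 mm ≈ 247.5 m.
Near limit Dn = s·(H − f)/(H + s − 2f) = 68200 × (247471.3 − 283) / (247471.3 + 68200 − 2 × 283) = 68200 × 247188.3 / 315105.3 ≈ 53500 mm ≈ 53.5 m.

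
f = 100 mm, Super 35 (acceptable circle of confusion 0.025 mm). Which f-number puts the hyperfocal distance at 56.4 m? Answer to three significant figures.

f/7.10

Rearrange H = f²/(N·c) + f for N: N = f² / ((H − f)·c).
N = 100² / ((56400 − 100) × 0.025) = 10000 / 1408 ≈ 7.10.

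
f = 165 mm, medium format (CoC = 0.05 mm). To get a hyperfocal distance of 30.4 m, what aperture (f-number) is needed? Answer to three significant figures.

Rearrange H = f²/(N·c) + f for N: N = f² / ((H − f)·c).
N = 165² / ((30400 − 165) × 0.05) = 27225 / 1512 ≈ 18.

f/18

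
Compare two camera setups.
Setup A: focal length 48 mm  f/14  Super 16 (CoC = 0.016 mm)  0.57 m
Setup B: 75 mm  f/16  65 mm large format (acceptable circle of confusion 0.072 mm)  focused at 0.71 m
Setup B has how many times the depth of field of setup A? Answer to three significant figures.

3.24

Setup A: H = 48²/(14×0.016) + 48 ≈ 10333.7 mm; DoF = Df − Dn = 600.474 − 542.470 ≈ 58.004 mm.
Setup B: H = 75²/(16×0.072) + 75 ≈ 4957.8 mm; DoF = Df − Dn = 816.14 − 628.29 ≈ 187.85 mm.
Ratio = 187.85 / 58.004 ≈ 3.24.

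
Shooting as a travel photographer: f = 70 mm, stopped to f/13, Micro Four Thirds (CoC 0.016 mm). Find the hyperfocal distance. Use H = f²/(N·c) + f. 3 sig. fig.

Hyperfocal distance H = f²/(N·c) + f = 70²/(13 × 0.016) + 70 = 4900/0.208 + 70 ≈ 23627.7 mm ≈ 23.6 m.

23.6 m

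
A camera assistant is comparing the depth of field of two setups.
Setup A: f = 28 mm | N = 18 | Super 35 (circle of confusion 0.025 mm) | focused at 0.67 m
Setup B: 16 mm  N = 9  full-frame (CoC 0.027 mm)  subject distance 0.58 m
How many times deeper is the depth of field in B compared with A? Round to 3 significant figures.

Setup A: H = 28²/(18×0.025) + 28 ≈ 1770.2 mm; DoF = Df − Dn = 1060.96 − 489.59 ≈ 571.37 mm.
Setup B: H = 16²/(9×0.027) + 16 ≈ 1069.5 mm; DoF = Df − Dn = 1248.28 − 377.76 ≈ 870.52 mm.
Ratio = 870.52 / 571.37 ≈ 1.52.

1.52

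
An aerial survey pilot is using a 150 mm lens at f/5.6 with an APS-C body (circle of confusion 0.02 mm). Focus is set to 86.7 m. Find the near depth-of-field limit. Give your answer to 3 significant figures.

Hyperfocal distance H = f²/(N·c) + f = 150²/(5.6 × 0.02) + 150 = 22500/0.112 + 150 ≈ 201042.9 mm ≈ 201.0 m.
Near limit Dn = s·(H − f)/(H + s − 2f) = 86700 × (201042.9 − 150) / (201042.9 + 86700 − 2 × 150) = 86700 × 200892.9 / 287442.9 ≈ 60594 mm ≈ 60.6 m.

60.6 m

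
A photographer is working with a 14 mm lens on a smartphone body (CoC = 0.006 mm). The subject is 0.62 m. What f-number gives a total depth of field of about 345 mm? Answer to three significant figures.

f/14

Write h = H − f = f²/(N·c). The thin-lens limits are Dn = s·h/(h + (s−f)) and Df = s·h/(h − (s−f)), so DoF = Df − Dn = 2·s·(s−f)·h / (h² − (s−f)²).
That is a quadratic in h: DoF·h² − 2·s·(s−f)·h − DoF·(s−f)² = 0 ⇒ h = (s−f)·(s + √(s² + DoF²)) / DoF = 606 × (620 + √(620² + 345²)) / 345 = 606 × (620 + 709.524) / 345 ≈ 2335.3 mm.
Then N = f²/(c·h) = 14² / (0.006 × 2335.3) = 196 / 14.012 ≈ 14.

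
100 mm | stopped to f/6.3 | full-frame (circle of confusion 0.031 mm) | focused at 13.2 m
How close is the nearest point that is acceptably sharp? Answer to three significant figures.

Hyperfocal distance H = f²/(N·c) + f = 100²/(6.3 × 0.031) + 100 = 10000/0.1953 + 100 ≈ 51303.3 mm ≈ 51.30 m.
Near limit Dn = s·(H − f)/(H + s − 2f) = 13200 × (51303.3 − 100) / (51303.3 + 13200 − 2 × 100) = 13200 × 51203.3 / 64303.3 ≈ 10511 mm ≈ 10.5 m.

10.5 m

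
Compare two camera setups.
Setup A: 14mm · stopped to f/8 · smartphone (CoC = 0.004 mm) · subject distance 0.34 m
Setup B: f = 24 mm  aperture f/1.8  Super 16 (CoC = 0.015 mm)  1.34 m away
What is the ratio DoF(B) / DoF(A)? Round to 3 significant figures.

4.57

Setup A: H = 14²/(8×0.004) + 14 ≈ 6139.0 mm; DoF = Df − Dn = 359.114 − 322.818 ≈ 36.296 mm.
Setup B: H = 24²/(1.8×0.015) + 24 ≈ 21357.3 mm; DoF = Df − Dn = 1428.10 − 1262.14 ≈ 165.96 mm.
Ratio = 165.96 / 36.296 ≈ 4.57.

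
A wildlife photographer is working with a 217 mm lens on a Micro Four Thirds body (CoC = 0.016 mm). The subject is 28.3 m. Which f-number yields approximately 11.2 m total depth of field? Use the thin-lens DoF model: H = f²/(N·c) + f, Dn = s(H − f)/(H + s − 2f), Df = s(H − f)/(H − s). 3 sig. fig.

f/20

Write h = H − f = f²/(N·c). The thin-lens limits are Dn = s·h/(h + (s−f)) and Df = s·h/(h − (s−f)), so DoF = Df − Dn = 2·s·(s−f)·h / (h² − (s−f)²).
That is a quadratic in h: DoF·h² − 2·s·(s−f)·h − DoF·(s−f)² = 0 ⇒ h = (s−f)·(s + √(s² + DoF²)) / DoF = 28083 × (28300 + √(28300² + 11200²)) / 11200 = 28083 × (28300 + 30435.7) / 11200 ≈ 147274 mm.
Then N = f²/(c·h) = 217² / (0.016 × 147274) = 47089 / 2356.4 ≈ 20.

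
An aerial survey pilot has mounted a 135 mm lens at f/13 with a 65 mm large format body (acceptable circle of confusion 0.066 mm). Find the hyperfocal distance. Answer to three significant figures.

21.4 m

Hyperfocal distance H = f²/(N·c) + f = 135²/(13 × 0.066) + 135 = 18225/0.858 + 135 ≈ 21376.3 mm ≈ 21.4 m.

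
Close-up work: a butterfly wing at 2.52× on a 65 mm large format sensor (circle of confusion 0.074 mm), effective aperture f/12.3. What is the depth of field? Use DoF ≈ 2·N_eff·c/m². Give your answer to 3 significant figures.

At magnification m, DoF ≈ 2·N_eff·c/m² = 2 × 12.3 × 0.074 / 2.52² = 1.82 / 6.35 ≈ 0.287 mm.

0.287 mm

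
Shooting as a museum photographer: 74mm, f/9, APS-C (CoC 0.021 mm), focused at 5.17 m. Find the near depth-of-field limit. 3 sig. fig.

Hyperfocal distance H = f²/(N·c) + f = 74²/(9 × 0.021) + 74 = 5476/0.189 + 74 ≈ 29047.5 mm ≈ 29.05 m.
Near limit Dn = s·(H − f)/(H + s − 2f) = 5170 × (29047.5 − 74) / (29047.5 + 5170 − 2 × 74) = 5170 × 28973.5 / 34069.5 ≈ 4396.7 mm ≈ 4.40 m.

4.40 m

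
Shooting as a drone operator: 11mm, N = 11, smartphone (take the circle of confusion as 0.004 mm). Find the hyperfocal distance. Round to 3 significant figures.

Hyperfocal distance H = f²/(N·c) + f = 11²/(11 × 0.004) + 11 = 121/0.044 + 11 ≈ 2761.0 mm ≈ 2.76 m.

2.76 m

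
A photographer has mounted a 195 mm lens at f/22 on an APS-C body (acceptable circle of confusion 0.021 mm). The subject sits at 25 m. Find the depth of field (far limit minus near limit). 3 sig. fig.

Hyperfocal distance H = f²/(N·c) + f = 195²/(22 × 0.021) + 195 = 38025/0.462 + 195 ≈ 82500.2 mm ≈ 82.50 m.
Near limit Dn = s·(H − f)/(H + s − 2f) = 25000 × (82500.2 − 195) / (82500.2 + 25000 − 2 × 195) = 25000 × 82305.2 / 107110.2 ≈ 19210 mm.
Far limit Df = s·(H − f)/(H − s) = 25000 × (82500.2 − 195) / (82500.2 − 25000) = 25000 × 82305.2 / 57500.2 ≈ 35785 mm.
Depth of field = Df − Dn = 35785 − 19210 ≈ 16575 mm ≈ 16.6 m.

16.6 m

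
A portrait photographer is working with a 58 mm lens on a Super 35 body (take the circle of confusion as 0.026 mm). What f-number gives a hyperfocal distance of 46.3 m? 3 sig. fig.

Rearrange H = f²/(N·c) + f for N: N = f² / ((H − f)·c).
N = 58² / ((46300 − 58) × 0.026) = 3364 / 1202 ≈ 2.80.

f/2.80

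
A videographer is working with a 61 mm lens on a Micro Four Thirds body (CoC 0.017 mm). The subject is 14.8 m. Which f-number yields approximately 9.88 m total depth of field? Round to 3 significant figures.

f/4.50

Write h = H − f = f²/(N·c). The thin-lens limits are Dn = s·h/(h + (s−f)) and Df = s·h/(h − (s−f)), so DoF = Df − Dn = 2·s·(s−f)·h / (h² − (s−f)²).
That is a quadratic in h: DoF·h² − 2·s·(s−f)·h − DoF·(s−f)² = 0 ⇒ h = (s−f)·(s + √(s² + DoF²)) / DoF = 14739 × (14800 + √(14800² + 9880²)) / 9880 = 14739 × (14800 + 17794.8) / 9880 ≈ 48625 mm.
Then N = f²/(c·h) = 61² / (0.017 × 48625) = 3721 / 826.62 ≈ 4.50.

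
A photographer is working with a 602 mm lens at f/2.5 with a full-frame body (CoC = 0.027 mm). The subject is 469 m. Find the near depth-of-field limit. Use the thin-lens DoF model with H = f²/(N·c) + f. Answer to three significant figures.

431 m

Hyperfocal distance H = f²/(N·c) + f = 602²/(2.5 × 0.027) + 602 = 362404/0.0675 + 602 ≈ 5369550.1 mm ≈ 5370 m.
Near limit Dn = s·(H − f)/(H + s − 2f) = 469000 × (5369550.1 − 602) / (5369550.1 + 469000 − 2 × 602) = 469000 × 5368948.1 / 5837346.1 ≈ 431367 mm ≈ 431 m.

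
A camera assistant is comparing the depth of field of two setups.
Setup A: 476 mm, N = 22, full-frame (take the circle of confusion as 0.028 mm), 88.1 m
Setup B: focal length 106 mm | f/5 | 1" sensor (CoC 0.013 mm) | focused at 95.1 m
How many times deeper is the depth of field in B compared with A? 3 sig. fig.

Setup A: H = 476²/(22×0.028) + 476 ≈ 368294.2 mm; DoF = Df − Dn = 115651 − 71150 ≈ 44501 mm.
Setup B: H = 106²/(5×0.013) + 106 ≈ 172967.5 mm; DoF = Df − Dn = 211117 − 61373 ≈ 149744 mm.
Ratio = 149744 / 44501 ≈ 3.36.

3.36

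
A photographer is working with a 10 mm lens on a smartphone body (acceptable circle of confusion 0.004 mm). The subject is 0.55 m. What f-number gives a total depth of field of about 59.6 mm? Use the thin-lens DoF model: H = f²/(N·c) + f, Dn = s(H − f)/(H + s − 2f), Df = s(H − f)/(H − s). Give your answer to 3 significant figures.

Write h = H − f = f²/(N·c). The thin-lens limits are Dn = s·h/(h + (s−f)) and Df = s·h/(h − (s−f)), so DoF = Df − Dn = 2·s·(s−f)·h / (h² − (s−f)²).
That is a quadratic in h: DoF·h² − 2·s·(s−f)·h − DoF·(s−f)² = 0 ⇒ h = (s−f)·(s + √(s² + DoF²)) / DoF = 540 × (550 + √(550² + 59.6²)) / 59.6 = 540 × (550 + 553.220) / 59.6 ≈ 9995.6 mm.
Then N = f²/(c·h) = 10² / (0.004 × 9995.6) = 100 / 39.982 ≈ 2.50.

f/2.50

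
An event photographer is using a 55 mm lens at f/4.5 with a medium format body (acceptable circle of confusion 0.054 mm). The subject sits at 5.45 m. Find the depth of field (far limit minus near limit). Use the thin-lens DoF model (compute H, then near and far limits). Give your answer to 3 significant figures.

Hyperfocal distance H = f²/(N·c) + f = 55²/(4.5 × 0.054) + 55 = 3025/0.243 + 55 ≈ 12503.6 mm ≈ 12.50 m.
Near limit Dn = s·(H − f)/(H + s − 2f) = 5450 × (12503.6 − 55) / (12503.6 + 5450 − 2 × 55) = 5450 × 12448.6 / 17843.6 ≈ 3802.2 mm.
Far limit Df = s·(H − f)/(H − s) = 5450 × (12503.6 − 55) / (12503.6 − 5450) = 5450 × 12448.6 / 7053.6 ≈ 9618.5 mm.
Depth of field = Df − Dn = 9618.5 − 3802.2 ≈ 5816.3 mm ≈ 5.82 m.

5.82 m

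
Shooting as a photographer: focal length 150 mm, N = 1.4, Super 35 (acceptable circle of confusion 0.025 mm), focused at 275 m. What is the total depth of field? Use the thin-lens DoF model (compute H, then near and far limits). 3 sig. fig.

288 m

Hyperfocal distance H = f²/(N·c) + f = 150²/(1.4 × 0.025) + 150 = 22500/0.035 + 150 ≈ 643007.1 mm ≈ 643.0 m.
Near limit Dn = s·(H − f)/(H + s − 2f) = 275000 × (643007.1 − 150) / (643007.1 + 275000 − 2 × 150) = 275000 × 642857.1 / 917707.1 ≈ 192638 mm.
Far limit Df = s·(H − f)/(H − s) = 275000 × (643007.1 − 150) / (643007.1 − 275000) = 275000 × 642857.1 / 368007.1 ≈ 480387 mm.
Depth of field = Df − Dn = 480387 − 192638 ≈ 287749 mm ≈ 288 m.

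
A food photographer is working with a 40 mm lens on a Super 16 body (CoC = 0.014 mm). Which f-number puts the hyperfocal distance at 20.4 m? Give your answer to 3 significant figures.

Rearrange H = f²/(N·c) + f for N: N = f² / ((H − f)·c).
N = 40² / ((20400 − 40) × 0.014) = 1600 / 285.0 ≈ 5.61.

f/5.61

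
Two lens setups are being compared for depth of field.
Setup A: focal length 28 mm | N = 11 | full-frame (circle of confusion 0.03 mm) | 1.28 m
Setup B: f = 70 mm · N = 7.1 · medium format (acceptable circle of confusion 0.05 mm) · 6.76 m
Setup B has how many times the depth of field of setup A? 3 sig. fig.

4.59

Setup A: H = 28²/(11×0.03) + 28 ≈ 2403.8 mm; DoF = Df − Dn = 2706.1 − 838.3 ≈ 1867.8 mm.
Setup B: H = 70²/(7.1×0.05) + 70 ≈ 13872.8 mm; DoF = Df − Dn = 13118.2 − 4553.2 ≈ 8565.0 mm.
Ratio = 8565.0 / 1867.8 ≈ 4.59.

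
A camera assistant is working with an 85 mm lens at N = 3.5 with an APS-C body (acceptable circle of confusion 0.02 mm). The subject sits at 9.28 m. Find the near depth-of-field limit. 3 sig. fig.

8.52 m

Hyperfocal distance H = f²/(N·c) + f = 85²/(3.5 × 0.02) + 85 = 7225/0.07 + 85 ≈ 103299.3 mm ≈ 103.3 m.
Near limit Dn = s·(H − f)/(H + s − 2f) = 9280 × (103299.3 − 85) / (103299.3 + 9280 − 2 × 85) = 9280 × 103214.3 / 112409.3 ≈ 8520.9 mm ≈ 8.52 m.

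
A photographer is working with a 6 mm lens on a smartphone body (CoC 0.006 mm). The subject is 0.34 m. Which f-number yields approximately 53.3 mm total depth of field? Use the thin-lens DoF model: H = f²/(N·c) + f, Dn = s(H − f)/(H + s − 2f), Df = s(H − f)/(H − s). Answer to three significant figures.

f/1.40

Write h = H − f = f²/(N·c). The thin-lens limits are Dn = s·h/(h + (s−f)) and Df = s·h/(h − (s−f)), so DoF = Df − Dn = 2·s·(s−f)·h / (h² − (s−f)²).
That is a quadratic in h: DoF·h² − 2·s·(s−f)·h − DoF·(s−f)² = 0 ⇒ h = (s−f)·(s + √(s² + DoF²)) / DoF = 334 × (340 + √(340² + 53.3²)) / 53.3 = 334 × (340 + 344.152) / 53.3 ≈ 4287.2 mm.
Then N = f²/(c·h) = 6² / (0.006 × 4287.2) = 36 / 25.723 ≈ 1.40.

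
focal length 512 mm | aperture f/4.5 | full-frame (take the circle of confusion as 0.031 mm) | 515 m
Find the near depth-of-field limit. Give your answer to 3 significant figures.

404 m

Hyperfocal distance H = f²/(N·c) + f = 512²/(4.5 × 0.031) + 512 = 262144/0.1395 + 512 ≈ 1879680.5 mm ≈ 1880 m.
Near limit Dn = s·(H − f)/(H + s − 2f) = 515000 × (1879680.5 − 512) / (1879680.5 + 515000 − 2 × 512) = 515000 × 1879168.5 / 2393656.5 ≈ 404307 mm ≈ 404 m.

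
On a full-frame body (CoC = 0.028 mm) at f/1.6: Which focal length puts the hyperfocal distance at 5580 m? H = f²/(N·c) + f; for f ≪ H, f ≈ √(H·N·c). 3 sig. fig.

From H = f²/(N·c) + f, with f ≪ H: f ≈ √(H·N·c) = √(5580000 × 1.6 × 0.028) = √249984 ≈ 500.0 mm.
The +f correction barely moves this — solving exactly, f² + N·c·f − N·c·H = 0 ⇒ f = (−N·c + √((N·c)² + 4·N·c·H))/2 = (−0.0448 + √999936)/2 ≈ 499.96 mm, so f ≈ 500 mm.

500 mm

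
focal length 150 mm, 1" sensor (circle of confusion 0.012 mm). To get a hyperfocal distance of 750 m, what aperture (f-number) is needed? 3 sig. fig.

f/2.50

Rearrange H = f²/(N·c) + f for N: N = f² / ((H − f)·c).
N = 150² / ((750000 − 150) × 0.012) = 22500 / 8998 ≈ 2.50.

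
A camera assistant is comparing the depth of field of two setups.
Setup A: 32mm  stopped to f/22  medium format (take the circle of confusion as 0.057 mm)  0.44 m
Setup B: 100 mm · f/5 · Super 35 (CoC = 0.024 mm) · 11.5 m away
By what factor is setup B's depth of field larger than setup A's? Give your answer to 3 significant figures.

Setup A: H = 32²/(22×0.057) + 32 ≈ 848.6 mm; DoF = Df − Dn = 879.37 − 293.40 ≈ 585.97 mm.
Setup B: H = 100²/(5×0.024) + 100 ≈ 83433.3 mm; DoF = Df − Dn = 13322.5 − 10116.1 ≈ 3206.4 mm.
Ratio = 3206.4 / 585.97 ≈ 5.47.

5.47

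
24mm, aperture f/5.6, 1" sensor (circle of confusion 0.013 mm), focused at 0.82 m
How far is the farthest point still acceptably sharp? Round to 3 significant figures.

0.912 m

Hyperfocal distance H = f²/(N·c) + f = 24²/(5.6 × 0.013) + 24 = 576/0.0728 + 24 ≈ 7936.1 mm ≈ 7.936 m.
Far limit Df = s·(H − f)/(H − s) = 820 × (7936.1 − 24) / (7936.1 − 820) = 820 × 7912.1 / 7116.1 ≈ 911.72 mm ≈ 0.912 m.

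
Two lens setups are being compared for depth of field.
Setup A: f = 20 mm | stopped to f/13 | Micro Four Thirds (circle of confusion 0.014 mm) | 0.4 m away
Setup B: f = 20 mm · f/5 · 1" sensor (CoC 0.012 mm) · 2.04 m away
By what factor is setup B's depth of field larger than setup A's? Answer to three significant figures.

Setup A: H = 20²/(13×0.014) + 20 ≈ 2217.8 mm; DoF = Df − Dn = 483.62 − 341.04 ≈ 142.58 mm.
Setup B: H = 20²/(5×0.012) + 20 ≈ 6686.7 mm; DoF = Df − Dn = 2926.8 − 1565.6 ≈ 1361.2 mm.
Ratio = 1361.2 / 142.58 ≈ 9.55.

9.55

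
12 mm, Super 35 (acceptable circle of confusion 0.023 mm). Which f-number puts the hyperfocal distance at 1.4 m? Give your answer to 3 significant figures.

f/4.51

Rearrange H = f²/(N·c) + f for N: N = f² / ((H − f)·c).
N = 12² / ((1400 − 12) × 0.023) = 144 / 31.92 ≈ 4.51.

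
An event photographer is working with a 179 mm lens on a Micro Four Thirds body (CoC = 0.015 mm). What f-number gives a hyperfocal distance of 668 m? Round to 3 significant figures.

Rearrange H = f²/(N·c) + f for N: N = f² / ((H − f)·c).
N = 179² / ((668000 − 179) × 0.015) = 32041 / 10017 ≈ 3.20.

f/3.20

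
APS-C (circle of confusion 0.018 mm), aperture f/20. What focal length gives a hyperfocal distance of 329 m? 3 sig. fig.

344 mm

From H = f²/(N·c) + f, with f ≪ H: f ≈ √(H·N·c) = √(329000 × 20 × 0.018) = √118440 ≈ 344.2 mm.
The +f correction barely moves this — solving exactly, f² + N·c·f − N·c·H = 0 ⇒ f = (−N·c + √((N·c)² + 4·N·c·H))/2 = (−0.36 + √473760)/2 ≈ 343.97 mm, so f ≈ 344 mm.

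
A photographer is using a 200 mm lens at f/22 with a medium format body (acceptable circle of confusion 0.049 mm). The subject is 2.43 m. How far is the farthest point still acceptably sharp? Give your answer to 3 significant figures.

2.59 m

Hyperfocal distance H = f²/(N·c) + f = 200²/(22 × 0.049) + 200 = 40000/1.078 + 200 ≈ 37305.8 mm ≈ 37.31 m.
Far limit Df = s·(H − f)/(H − s) = 2430 × (37305.8 − 200) / (37305.8 − 2430) = 2430 × 37105.8 / 34875.8 ≈ 2585.4 mm ≈ 2.59 m.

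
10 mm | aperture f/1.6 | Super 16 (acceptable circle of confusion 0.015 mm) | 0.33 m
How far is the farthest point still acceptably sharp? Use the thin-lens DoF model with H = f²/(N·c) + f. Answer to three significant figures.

Hyperfocal distance H = f²/(N·c) + f = 10²/(1.6 × 0.015) + 10 = 100/0.024 + 10 ≈ 4176.7 mm ≈ 4.177 m.
Far limit Df = s·(H − f)/(H − s) = 330 × (4176.7 − 10) / (4176.7 − 330) = 330 × 4166.7 / 3846.7 ≈ 357.45 mm.

357 mm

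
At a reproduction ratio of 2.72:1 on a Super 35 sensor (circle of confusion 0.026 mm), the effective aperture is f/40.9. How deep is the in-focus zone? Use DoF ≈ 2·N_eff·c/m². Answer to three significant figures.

0.287 mm

At magnification m, DoF ≈ 2·N_eff·c/m² = 2 × 40.9 × 0.026 / 2.72² = 2.127 / 7.398 ≈ 0.287 mm.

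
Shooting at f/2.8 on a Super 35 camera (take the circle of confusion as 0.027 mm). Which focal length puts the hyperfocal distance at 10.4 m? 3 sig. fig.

28.0 mm

From H = f²/(N·c) + f, with f ≪ H: f ≈ √(H·N·c) = √(10400 × 2.8 × 0.027) = √786.24 ≈ 28.04 mm.
The +f correction barely moves this — solving exactly, f² + N·c·f − N·c·H = 0 ⇒ f = (−N·c + √((N·c)² + 4·N·c·H))/2 = (−0.0756 + √3145.0)/2 ≈ 28.002 mm, so f ≈ 28.0 mm.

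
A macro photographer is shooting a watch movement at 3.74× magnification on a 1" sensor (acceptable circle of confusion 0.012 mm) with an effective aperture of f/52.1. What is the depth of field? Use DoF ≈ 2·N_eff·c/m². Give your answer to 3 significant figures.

At magnification m, DoF ≈ 2·N_eff·c/m² = 2 × 52.1 × 0.012 / 3.74² = 1.25 / 13.99 ≈ 0.0894 mm.

0.0894 mm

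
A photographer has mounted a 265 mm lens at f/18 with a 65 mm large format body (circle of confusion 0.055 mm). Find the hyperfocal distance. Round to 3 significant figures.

71.2 m

Hyperfocal distance H = f²/(N·c) + f = 265²/(18 × 0.055) + 265 = 70225/0.99 + 265 ≈ 71199.3 mm ≈ 71.2 m.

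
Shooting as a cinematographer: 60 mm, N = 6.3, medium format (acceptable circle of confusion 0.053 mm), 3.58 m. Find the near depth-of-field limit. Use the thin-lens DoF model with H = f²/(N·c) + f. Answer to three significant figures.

2.70 m

Hyperfocal distance H = f²/(N·c) + f = 60²/(6.3 × 0.053) + 60 = 3600/0.3339 + 60 ≈ 10841.7 mm ≈ 10.84 m.
Near limit Dn = s·(H − f)/(H + s − 2f) = 3580 × (10841.7 − 60) / (10841.7 + 3580 − 2 × 60) = 3580 × 10781.7 / 14301.7 ≈ 2698.9 mm ≈ 2.70 m.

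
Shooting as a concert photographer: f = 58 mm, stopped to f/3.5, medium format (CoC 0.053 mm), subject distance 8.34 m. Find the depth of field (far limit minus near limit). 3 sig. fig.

9.63 m

Hyperfocal distance H = f²/(N·c) + f = 58²/(3.5 × 0.053) + 58 = 3364/0.1855 + 58 ≈ 18192.8 mm ≈ 18.19 m.
Near limit Dn = s·(H − f)/(H + s − 2f) = 8340 × (18192.8 − 58) / (18192.8 + 8340 − 2 × 58) = 8340 × 18134.8 / 26416.8 ≈ 5725.3 mm.
Far limit Df = s·(H − f)/(H − s) = 8340 × (18192.8 − 58) / (18192.8 − 8340) = 8340 × 18134.8 / 9852.8 ≈ 15350.4 mm.
Depth of field = Df − Dn = 15350.4 − 5725.3 ≈ 9625.1 mm ≈ 9.63 m.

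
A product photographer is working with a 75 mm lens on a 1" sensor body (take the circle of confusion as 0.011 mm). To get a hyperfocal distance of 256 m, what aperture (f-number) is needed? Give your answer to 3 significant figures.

Rearrange H = f²/(N·c) + f for N: N = f² / ((H − f)·c).
N = 75² / ((256000 − 75) × 0.011) = 5625 / 2815 ≈ 2.00.

f/2.00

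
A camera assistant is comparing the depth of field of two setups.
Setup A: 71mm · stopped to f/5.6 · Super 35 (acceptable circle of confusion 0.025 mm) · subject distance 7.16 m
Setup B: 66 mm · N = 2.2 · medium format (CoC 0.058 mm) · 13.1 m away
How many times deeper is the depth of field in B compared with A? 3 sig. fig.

Setup A: H = 71²/(5.6×0.025) + 71 ≈ 36078.1 mm; DoF = Df − Dn = 8915.2 − 5982.2 ≈ 2933.0 mm.
Setup B: H = 66²/(2.2×0.058) + 66 ≈ 34203.9 mm; DoF = Df − Dn = 21191 − 9480 ≈ 11711 mm.
Ratio = 11711 / 2933.0 ≈ 3.99.

3.99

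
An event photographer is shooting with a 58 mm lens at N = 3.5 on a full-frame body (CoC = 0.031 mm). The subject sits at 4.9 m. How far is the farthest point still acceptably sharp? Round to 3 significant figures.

5.81 m

Hyperfocal distance H = f²/(N·c) + f = 58²/(3.5 × 0.031) + 58 = 3364/0.1085 + 58 ≈ 31062.6 mm ≈ 31.06 m.
Far limit Df = s·(H − f)/(H − s) = 4900 × (31062.6 − 58) / (31062.6 − 4900) = 4900 × 31004.6 / 26162.6 ≈ 5806.9 mm ≈ 5.81 m.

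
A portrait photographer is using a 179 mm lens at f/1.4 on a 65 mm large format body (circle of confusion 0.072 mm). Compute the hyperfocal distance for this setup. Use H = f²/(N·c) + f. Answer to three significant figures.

318 m

Hyperfocal distance H = f²/(N·c) + f = 179²/(1.4 × 0.072) + 179 = 32041/0.1008 + 179 ≈ 318046.1 mm ≈ 318 m.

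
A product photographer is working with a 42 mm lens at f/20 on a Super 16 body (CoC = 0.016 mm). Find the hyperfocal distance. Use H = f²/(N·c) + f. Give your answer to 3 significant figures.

5.55 m

Hyperfocal distance H = f²/(N·c) + f = 42²/(20 × 0.016) + 42 = 1764/0.32 + 42 ≈ 5554.5 mm ≈ 5.55 m.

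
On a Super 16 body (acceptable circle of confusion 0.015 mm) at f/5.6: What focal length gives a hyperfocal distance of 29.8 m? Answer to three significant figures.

50.0 mm

From H = f²/(N·c) + f, with f ≪ H: f ≈ √(H·N·c) = √(29800 × 5.6 × 0.015) = √2503.2 ≈ 50.03 mm.
The +f correction barely moves this — solving exactly, f² + N·c·f − N·c·H = 0 ⇒ f = (−N·c + √((N·c)² + 4·N·c·H))/2 = (−0.084 + √10013)/2 ≈ 49.990 mm, so f ≈ 50.0 mm.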